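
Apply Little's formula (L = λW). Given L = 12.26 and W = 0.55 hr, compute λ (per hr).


λ = L/W = 12.26/0.55 = 22.2909 /hr

Final: 22.2909 /hr


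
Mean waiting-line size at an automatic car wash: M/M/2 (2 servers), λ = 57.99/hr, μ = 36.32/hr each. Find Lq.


a = λ/μ = 1.5966; ρ = a/2 = 0.7983
P₀ = 0.112149
Lq = P₀·a^c·ρ / (c!·(1−ρ)²) = 0.112149·2.54926·0.7983/(2·0.04067)
= 2.80565

Final: 2.80565


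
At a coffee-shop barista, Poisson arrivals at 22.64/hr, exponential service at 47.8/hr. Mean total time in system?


W = 1/(μ−λ) = 1/(47.8 − 22.64) = 1/25.16 = 0.03975 hr

Final: 0.03975 hr


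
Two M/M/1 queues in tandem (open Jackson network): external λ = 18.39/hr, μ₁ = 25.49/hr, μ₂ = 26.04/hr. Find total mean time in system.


Each node sees arrival rate λ = 18.39/hr (tandem ⇒ throughput preserved).
W₁ = 1/(μ₁−λ) = 1/(25.49−18.39) = 0.14085 hr
W₂ = 1/(μ₂−λ) = 1/(26.04−18.39) = 0.13072 hr
W_total = W₁ + W₂ = 0.14085 + 0.13072 = 0.27156 hr

Final: 0.27156 hr


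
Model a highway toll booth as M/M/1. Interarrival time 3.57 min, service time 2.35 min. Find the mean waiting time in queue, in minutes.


λ = 60/3.57 = 16.8067 /hr
μ = 60/2.35 = 25.5319 /hr
ρ = λ/μ = 16.8067/25.5319 = 0.6583
Wq = ρ/(μ−λ) = 0.6583/(25.5319−16.8067) = 0.07544 hr
In minutes: 0.07544·60 = 4.527 min

Final: 4.527 min


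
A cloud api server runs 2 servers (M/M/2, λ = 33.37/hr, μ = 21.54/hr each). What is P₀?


a = λ/μ = 33.37/21.54 = 1.5492; ρ = a/c = 0.7746
Σ_{k=0}^{1} a^k/k! (terms k=0..1) = 1.00000 + 1.54921 = 2.54921
Tail: a^2/(2!(1−ρ)) = 2.40005/(2·0.2254) = 5.32412
P₀ = 1/(2.54921 + 5.32412) = 1/7.87333 = 0.127011

Final: 0.127011


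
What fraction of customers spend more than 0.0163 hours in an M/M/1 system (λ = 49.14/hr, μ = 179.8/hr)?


W ~ Exponential(μ−λ) for M/M/1.
μ − λ = 179.8 − 49.14 = 130.6600
P(W > t) = e^{−(μ−λ)t} = e^{−2.1298} = 0.118866

Final: 0.118866


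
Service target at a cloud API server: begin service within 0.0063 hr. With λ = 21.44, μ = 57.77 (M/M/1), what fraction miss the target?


ρ = 21.44/57.77 = 0.3711
P(Wq > t) = ρ·e^{−(μ−λ)t} = 0.3711·e^{−0.2289}
= 0.3711·0.795425 = 0.295204

Final: 0.295204


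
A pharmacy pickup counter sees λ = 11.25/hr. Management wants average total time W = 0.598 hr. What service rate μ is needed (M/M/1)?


W = 1/(μ−λ) ⇒ μ − λ = 1/W = 1/0.598 = 1.6722
μ = λ + 1/W = 11.25 + 1.6722 = 12.9222 per hr

Final: 12.9222 /hr


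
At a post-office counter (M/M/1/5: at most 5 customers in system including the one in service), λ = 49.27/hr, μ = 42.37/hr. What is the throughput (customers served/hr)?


ρ = 1.1629; P_K = (1−ρ)ρ^5/(1−ρ^6) = 0.235148
λ_eff = λ(1 − P_K) = 49.27·(1 − 0.235148) = 49.27·0.764852 = 37.6842 /hr

Final: 37.6842 /hr


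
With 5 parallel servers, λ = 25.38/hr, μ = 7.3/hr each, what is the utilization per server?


ρ = λ/(cμ) = 25.38/(5·7.3) = 25.38/36.50 = 0.6953

Final: 0.6953


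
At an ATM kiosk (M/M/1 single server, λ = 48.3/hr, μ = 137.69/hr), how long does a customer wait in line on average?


ρ = 48.3/137.69 = 0.3508
Wq = ρ/(μ−λ) = 0.3508/(137.69 − 48.3) = 0.3508/89.39 = 0.003924 hr

Final: 0.003924 hr


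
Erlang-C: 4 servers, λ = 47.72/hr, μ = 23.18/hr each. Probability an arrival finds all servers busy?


a = λ/μ = 2.0587; ρ = a/4 = 0.5147
P₀ = 0.122340 (from M/M/c formula)
C(c,a) = [a^c/(c!(1−ρ))]·P₀ = [17.96172/(24·0.4853)]·0.122340
= 1.54205·0.122340 = 0.188654

Final: 0.188654


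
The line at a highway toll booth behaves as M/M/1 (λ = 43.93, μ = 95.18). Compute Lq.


ρ = 43.93/95.18 = 0.4615
Lq = ρ²/(1−ρ) = 0.2130/0.5385 = 0.3956

Final: 0.3956


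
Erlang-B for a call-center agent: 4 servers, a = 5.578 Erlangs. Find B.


B(c,a) = (a^c/c!) / Σ_{k=0}^{c} a^k/k!
a^4/4! = 40.336926
Σ terms (k=0..4): 1.00000 + 5.57800 + 15.55704 + 28.92573 + 40.33693 = 91.397695
B = 40.336926/91.397695 = 0.441334

Final: 0.441334


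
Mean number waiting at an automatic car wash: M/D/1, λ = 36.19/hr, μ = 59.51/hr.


ρ = 36.19/59.51 = 0.6081
M/D/1: Lq = ρ²/(2(1−ρ)) = 0.3698/(2·0.3919) = 0.47188

Final: 0.47188


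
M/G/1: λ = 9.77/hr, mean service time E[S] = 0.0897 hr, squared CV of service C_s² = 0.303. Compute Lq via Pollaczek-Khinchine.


ρ = λ·E[S] = 9.77·0.0897 = 0.8764
Lq = ρ²(1+C_s²)/(2(1−ρ)) = 0.7680·(1+0.303)/(2·0.1236)
= 0.7680·1.3030/0.2473 = 4.04726

Final: 4.04726


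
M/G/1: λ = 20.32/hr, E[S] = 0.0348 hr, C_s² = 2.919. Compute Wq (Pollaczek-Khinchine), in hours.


ρ = λ·E[S] = 20.32·0.0348 = 0.7071
E[S²] = E[S]²(1+C_s²) = 0.0348²·(1+2.919) = 0.004746
Wq = λ·E[S²]/(2(1−ρ)) = 20.32·0.004746/(2·0.2929) = 0.16465 hr

Final: 0.16465 hr


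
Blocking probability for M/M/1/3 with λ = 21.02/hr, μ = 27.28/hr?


ρ = λ/μ = 21.02/27.28 = 0.7705
P_K = (1−ρ)ρ^K/(1−ρ^(K+1)) = (0.2295·0.457473)/(1 − 0.352495)
= 0.104977/0.647505 = 0.162126

Final: 0.162126


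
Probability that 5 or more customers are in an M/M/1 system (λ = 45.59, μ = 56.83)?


ρ = 45.59/56.83 = 0.8022
P(N ≥ n) = ρ^n = 0.8022^5 = 0.332246

Final: 0.332246


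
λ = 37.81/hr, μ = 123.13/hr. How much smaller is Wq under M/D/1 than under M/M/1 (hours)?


ρ = 37.81/123.13 = 0.3071
Wq(M/M/1) = ρ/(μ−λ) = 0.3071/85.32 = 0.003599 hr
Wq(M/D/1) = ρ/(2(μ−λ)) = 0.001800 hr
Savings = 0.003599 − 0.001800 = 0.001800 hr

Final: 0.001800 hr


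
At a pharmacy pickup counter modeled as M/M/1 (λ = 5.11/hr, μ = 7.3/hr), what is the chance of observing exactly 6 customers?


ρ = 5.11/7.3 = 0.7000
P_n = (1−ρ)·ρ^n = (1 − 0.7000)·0.7000^6 = 0.3000·0.117649 = 0.035295

Final: 0.035295


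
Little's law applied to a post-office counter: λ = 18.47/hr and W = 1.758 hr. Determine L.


L = λW = 18.47·1.758 = 32.4703

Final: 32.4703


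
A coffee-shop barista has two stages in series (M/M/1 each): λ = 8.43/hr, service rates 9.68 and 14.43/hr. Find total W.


Each node sees arrival rate λ = 8.43/hr (tandem ⇒ throughput preserved).
W₁ = 1/(μ₁−λ) = 1/(9.68−8.43) = 0.80000 hr
W₂ = 1/(μ₂−λ) = 1/(14.43−8.43) = 0.16667 hr
W_total = W₁ + W₂ = 0.80000 + 0.16667 = 0.96667 hr

Final: 0.96667 hr


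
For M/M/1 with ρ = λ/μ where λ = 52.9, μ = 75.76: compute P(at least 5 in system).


ρ = 52.9/75.76 = 0.6983
P(N ≥ n) = ρ^n = 0.6983^5 = 0.165989

Final: 0.165989


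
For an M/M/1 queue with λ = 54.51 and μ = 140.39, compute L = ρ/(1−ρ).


ρ = λ/μ = 54.51/140.39 = 0.3883
L = ρ/(1−ρ) = 0.3883/(1 − 0.3883) = 0.3883/0.6117 = 0.6347

Final: 0.6347


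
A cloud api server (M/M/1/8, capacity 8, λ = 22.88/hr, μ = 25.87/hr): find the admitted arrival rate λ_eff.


ρ = 0.8844; P_K = (1−ρ)ρ^8/(1−ρ^9) = 0.064681
λ_eff = λ(1 − P_K) = 22.88·(1 − 0.064681) = 22.88·0.935319 = 21.4001 /hr

Final: 21.4001 /hr


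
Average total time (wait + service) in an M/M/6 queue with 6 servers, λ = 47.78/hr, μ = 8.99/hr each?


a = 5.3148; ρ = 0.8858; P₀ = 0.002576
Lq = P₀·a^c·ρ/(c!(1−ρ)²) = 5.47752
Wq = Lq/λ = 5.47752/47.78 = 0.11464 hr
W = Wq + 1/μ = 0.11464 + 0.11123 = 0.22588 hr

Final: 0.22588 hr


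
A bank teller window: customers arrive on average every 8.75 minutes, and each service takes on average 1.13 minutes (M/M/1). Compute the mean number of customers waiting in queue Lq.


λ = 60/8.75 = 6.8571 /hr
μ = 60/1.13 = 53.0973 /hr
ρ = λ/μ = 6.8571/53.0973 = 0.1291
Lq = ρ²/(1−ρ) = 0.01668/0.8709 = 0.01915

Final: 0.01915


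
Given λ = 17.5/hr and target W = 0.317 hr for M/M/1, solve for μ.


W = 1/(μ−λ) ⇒ μ − λ = 1/W = 1/0.317 = 3.1546
μ = λ + 1/W = 17.5 + 3.1546 = 20.6546 per hr

Final: 20.6546 /hr


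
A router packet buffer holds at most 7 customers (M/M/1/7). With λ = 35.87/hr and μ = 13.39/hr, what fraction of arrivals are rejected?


ρ = λ/μ = 35.87/13.39 = 2.6789
P_K = (1−ρ)ρ^K/(1−ρ^(K+1)) = (-1.6789·990.046511)/(1 − 2652.200773)
= -1662.154262/-2651.200773 = 0.626944

Final: 0.626944


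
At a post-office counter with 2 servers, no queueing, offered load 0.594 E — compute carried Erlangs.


B(2,0.594) = 0.099648 (Erlang-B)
Carried load = a(1 − B) = 0.594·(1 − 0.099648) = 0.594·0.900352 = 0.5348 E

Final: 0.5348 Erlangs


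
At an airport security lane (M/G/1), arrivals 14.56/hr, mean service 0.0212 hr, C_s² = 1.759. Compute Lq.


ρ = λ·E[S] = 14.56·0.0212 = 0.3087
Lq = ρ²(1+C_s²)/(2(1−ρ)) = 0.09528·(1+1.759)/(2·0.6913)
= 0.09528·2.7590/1.3827 = 0.19012

Final: 0.19012


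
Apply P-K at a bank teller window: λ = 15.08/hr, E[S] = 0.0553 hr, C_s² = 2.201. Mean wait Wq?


ρ = λ·E[S] = 15.08·0.0553 = 0.8339
E[S²] = E[S]²(1+C_s²) = 0.0553²·(1+2.201) = 0.009789
Wq = λ·E[S²]/(2(1−ρ)) = 15.08·0.009789/(2·0.1661) = 0.44443 hr

Final: 0.44443 hr


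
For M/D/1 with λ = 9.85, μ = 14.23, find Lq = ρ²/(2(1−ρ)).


ρ = 9.85/14.23 = 0.6922
M/D/1: Lq = ρ²/(2(1−ρ)) = 0.4791/(2·0.3078) = 0.77833

Final: 0.77833


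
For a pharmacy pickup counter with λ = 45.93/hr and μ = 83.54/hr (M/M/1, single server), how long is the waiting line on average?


ρ = 45.93/83.54 = 0.5498
Lq = ρ²/(1−ρ) = 0.3023/0.4502 = 0.6714

Final: 0.6714


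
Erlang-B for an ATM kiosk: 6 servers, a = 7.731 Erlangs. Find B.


B(c,a) = (a^c/c!) / Σ_{k=0}^{c} a^k/k!
a^6/6! = 296.538812
Σ terms (k=0..6): 1.00000 + 7.73100 + 29.88418 + 77.01153 + 148.84404 + 230.14266 + 296.53881 = 791.152222
B = 296.538812/791.152222 = 0.374819

Final: 0.374819


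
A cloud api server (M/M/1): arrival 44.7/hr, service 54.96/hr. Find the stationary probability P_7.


ρ = 44.7/54.96 = 0.8133
P_n = (1−ρ)·ρ^n = (1 − 0.8133)·0.8133^7 = 0.1867·0.235410 = 0.043947

Final: 0.043947


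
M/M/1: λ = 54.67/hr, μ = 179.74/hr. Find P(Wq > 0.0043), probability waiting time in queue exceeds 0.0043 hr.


ρ = 54.67/179.74 = 0.3042
P(Wq > t) = ρ·e^{−(μ−λ)t} = 0.3042·e^{−0.5378}
= 0.3042·0.584031 = 0.177640

Final: 0.177640


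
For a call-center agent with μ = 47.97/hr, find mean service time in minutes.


Mean service time = 1/μ = 1/47.97 hour = 0.02085 hour
In minutes: 0.02085 × 60 = 1.2508 min

Final: 1.2508 min


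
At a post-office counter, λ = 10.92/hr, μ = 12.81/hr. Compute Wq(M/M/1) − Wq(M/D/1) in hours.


ρ = 10.92/12.81 = 0.8525
Wq(M/M/1) = ρ/(μ−λ) = 0.8525/1.89 = 0.45104 hr
Wq(M/D/1) = ρ/(2(μ−λ)) = 0.22552 hr
Savings = 0.45104 − 0.22552 = 0.22552 hr

Final: 0.22552 hr


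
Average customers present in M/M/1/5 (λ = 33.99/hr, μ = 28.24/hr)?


ρ = 33.99/28.24 = 1.2036
L = ρ[1 − (K+1)ρ^K + Kρ^(K+1)] / [(1−ρ)(1−ρ^(K+1))]
Numerator: 1.2036·(1 − 6·2.525994 + 5·3.040317) = 1.258518
Denominator: (-0.2036)·(-2.040317) = 0.415433
L = 1.258518/0.415433 = 3.0294

Final: 3.0294


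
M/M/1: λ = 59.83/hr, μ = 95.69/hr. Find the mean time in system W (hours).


W = 1/(μ−λ) = 1/(95.69 − 59.83) = 1/35.86 = 0.02789 hr

Final: 0.02789 hr


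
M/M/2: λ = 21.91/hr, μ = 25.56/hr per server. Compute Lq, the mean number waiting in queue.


a = λ/μ = 0.8572; ρ = a/2 = 0.4286
P₀ = 0.399973
Lq = P₀·a^c·ρ / (c!·(1−ρ)²) = 0.399973·0.73479·0.4286/(2·0.32650)
= 0.19290

Final: 0.19290


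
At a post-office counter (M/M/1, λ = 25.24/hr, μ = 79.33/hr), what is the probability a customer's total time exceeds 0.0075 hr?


W ~ Exponential(μ−λ) for M/M/1.
μ − λ = 79.33 − 25.24 = 54.0900
P(W > t) = e^{−(μ−λ)t} = e^{−0.4057} = 0.666527

Final: 0.666527


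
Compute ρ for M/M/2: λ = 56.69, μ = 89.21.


ρ = λ/(cμ) = 56.69/(2·89.21) = 56.69/178.42 = 0.3177

Final: 0.3177


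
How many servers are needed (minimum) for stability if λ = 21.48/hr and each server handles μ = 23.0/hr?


Stability requires cμ > λ ⇔ c > λ/μ.
λ/μ = 21.48/23.0 = 0.9339
Minimum integer c = ⌊0.9339⌋ + 1 = 1
Check: 1·23.0 = 23.00 > 21.48, while 0·23.0 = 0.00 ≤ 21.48

Final: 1 servers


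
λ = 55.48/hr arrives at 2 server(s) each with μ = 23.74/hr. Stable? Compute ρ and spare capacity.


Total capacity cμ = 2·23.74 = 47.48/hr
ρ = λ/(cμ) = 55.48/47.48 = 1.1685
Stable ⇔ ρ < 1: NO
Spare capacity = cμ − λ = 47.48 − 55.48 = -8.00/hr

Final: ρ = 1.1685; unstable; margin = -8.00/hr


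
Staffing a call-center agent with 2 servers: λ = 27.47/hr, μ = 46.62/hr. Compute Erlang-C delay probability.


a = λ/μ = 0.5892; ρ = a/2 = 0.2946
P₀ = 0.544860 (from M/M/c formula)
C(c,a) = [a^c/(c!(1−ρ))]·P₀ = [0.34719/(2·0.7054)]·0.544860
= 0.24610·0.544860 = 0.134092

Final: 0.134092


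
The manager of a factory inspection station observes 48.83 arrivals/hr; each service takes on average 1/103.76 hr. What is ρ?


ρ = λ/μ = 48.83/103.76 = 0.4706

Final: 0.4706


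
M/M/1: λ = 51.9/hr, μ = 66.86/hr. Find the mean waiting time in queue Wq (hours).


ρ = 51.9/66.86 = 0.7762
Wq = ρ/(μ−λ) = 0.7762/(66.86 − 51.9) = 0.7762/14.96 = 0.05189 hr

Final: 0.05189 hr


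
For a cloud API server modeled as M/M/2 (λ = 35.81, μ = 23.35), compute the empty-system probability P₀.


a = λ/μ = 35.81/23.35 = 1.5336; ρ = a/c = 0.7668
Σ_{k=0}^{1} a^k/k! (terms k=0..1) = 1.00000 + 1.53362 = 2.53362
Tail: a^2/(2!(1−ρ)) = 2.35199/(2·0.2332) = 5.04306
P₀ = 1/(2.53362 + 5.04306) = 1/7.57668 = 0.131984

Final: 0.131984


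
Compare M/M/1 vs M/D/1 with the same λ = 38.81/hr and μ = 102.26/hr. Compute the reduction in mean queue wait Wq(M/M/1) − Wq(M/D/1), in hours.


ρ = 38.81/102.26 = 0.3795
Wq(M/M/1) = ρ/(μ−λ) = 0.3795/63.45 = 0.005981 hr
Wq(M/D/1) = ρ/(2(μ−λ)) = 0.002991 hr
Savings = 0.005981 − 0.002991 = 0.002991 hr

Final: 0.002991 hr


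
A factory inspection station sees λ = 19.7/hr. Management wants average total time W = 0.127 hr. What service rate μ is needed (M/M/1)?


W = 1/(μ−λ) ⇒ μ − λ = 1/W = 1/0.127 = 7.8740
μ = λ + 1/W = 19.7 + 7.8740 = 27.5740 per hr

Final: 27.5740 /hr


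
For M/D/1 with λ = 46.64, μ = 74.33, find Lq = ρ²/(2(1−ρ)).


ρ = 46.64/74.33 = 0.6275
M/D/1: Lq = ρ²/(2(1−ρ)) = 0.3937/(2·0.3725) = 0.52845

Final: 0.52845


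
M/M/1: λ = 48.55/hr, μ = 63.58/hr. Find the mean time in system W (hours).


W = 1/(μ−λ) = 1/(63.58 − 48.55) = 1/15.03 = 0.06653 hr

Final: 0.06653 hr


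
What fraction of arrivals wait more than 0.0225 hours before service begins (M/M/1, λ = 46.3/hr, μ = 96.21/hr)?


ρ = 46.3/96.21 = 0.4812
P(Wq > t) = ρ·e^{−(μ−λ)t} = 0.4812·e^{−1.1230}
= 0.4812·0.325311 = 0.156552

Final: 0.156552


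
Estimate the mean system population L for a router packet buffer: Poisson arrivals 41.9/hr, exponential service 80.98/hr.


ρ = λ/μ = 41.9/80.98 = 0.5174
L = ρ/(1−ρ) = 0.5174/(1 − 0.5174) = 0.5174/0.4826 = 1.0722

Final: 1.0722


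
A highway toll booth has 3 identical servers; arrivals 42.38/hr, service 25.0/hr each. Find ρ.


ρ = λ/(cμ) = 42.38/(3·25.0) = 42.38/75.00 = 0.5651

Final: 0.5651


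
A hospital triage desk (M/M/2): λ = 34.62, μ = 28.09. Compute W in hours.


a = 1.2325; ρ = 0.6162; P₀ = 0.237445
Lq = P₀·a^c·ρ/(c!(1−ρ)²) = 0.75456
Wq = Lq/λ = 0.75456/34.62 = 0.02180 hr
W = Wq + 1/μ = 0.02180 + 0.03560 = 0.05740 hr

Final: 0.05740 hr


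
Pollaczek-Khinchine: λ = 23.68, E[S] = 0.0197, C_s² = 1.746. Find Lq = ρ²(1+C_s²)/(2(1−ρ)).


ρ = λ·E[S] = 23.68·0.0197 = 0.4665
Lq = ρ²(1+C_s²)/(2(1−ρ)) = 0.2176·(1+1.746)/(2·0.5335)
= 0.2176·2.7460/1.0670 = 0.56005

Final: 0.56005


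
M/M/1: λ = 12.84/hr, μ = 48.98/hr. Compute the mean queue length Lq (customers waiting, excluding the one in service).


ρ = 12.84/48.98 = 0.2621
Lq = ρ²/(1−ρ) = 0.06872/0.7379 = 0.09314

Final: 0.09314


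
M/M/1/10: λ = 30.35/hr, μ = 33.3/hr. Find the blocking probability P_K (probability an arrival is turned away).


ρ = λ/μ = 30.35/33.3 = 0.9114
P_K = (1−ρ)ρ^K/(1−ρ^(K+1)) = (0.08859·0.395498)/(1 − 0.360462)
= 0.035037/0.639538 = 0.054784

Final: 0.054784


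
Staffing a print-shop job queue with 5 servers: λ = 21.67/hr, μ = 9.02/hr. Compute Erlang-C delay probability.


a = λ/μ = 2.4024; ρ = a/5 = 0.4805
P₀ = 0.088722 (from M/M/c formula)
C(c,a) = [a^c/(c!(1−ρ))]·P₀ = [80.03167/(120·0.5195)]·0.088722
= 1.28376·0.088722 = 0.113898

Final: 0.113898


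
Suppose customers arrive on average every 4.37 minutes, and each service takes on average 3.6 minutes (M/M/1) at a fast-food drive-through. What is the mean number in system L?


λ = 60/4.37 = 13.7300 /hr
μ = 60/3.6 = 16.6667 /hr
ρ = λ/μ = 13.7300/16.6667 = 0.8238
L = ρ/(1−ρ) = 0.8238/0.1762 = 4.6753

Final: 4.6753


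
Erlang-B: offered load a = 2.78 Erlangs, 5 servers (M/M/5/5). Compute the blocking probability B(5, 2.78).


B(c,a) = (a^c/c!) / Σ_{k=0}^{c} a^k/k!
a^5/5! = 1.383703
Σ terms (k=0..5): 1.00000 + 2.78000 + 3.86420 + 3.58083 + 2.48867 + 1.38370 = 15.097401
B = 1.383703/15.097401 = 0.091652

Final: 0.091652


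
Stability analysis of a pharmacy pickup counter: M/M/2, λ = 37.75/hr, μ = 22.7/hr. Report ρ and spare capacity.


Total capacity cμ = 2·22.7 = 45.40/hr
ρ = λ/(cμ) = 37.75/45.40 = 0.8315
Stable ⇔ ρ < 1: YES
Spare capacity = cμ − λ = 45.40 − 37.75 = 7.65/hr

Final: ρ = 0.8315; stable; margin = 7.65/hr


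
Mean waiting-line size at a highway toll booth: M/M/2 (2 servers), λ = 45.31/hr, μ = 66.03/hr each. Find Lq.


a = λ/μ = 0.6862; ρ = a/2 = 0.3431
P₀ = 0.489091
Lq = P₀·a^c·ρ / (c!·(1−ρ)²) = 0.489091·0.47087·0.3431/(2·0.43152)
= 0.09156

Final: 0.09156


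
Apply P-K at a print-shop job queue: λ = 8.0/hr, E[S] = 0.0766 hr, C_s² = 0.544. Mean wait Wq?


ρ = λ·E[S] = 8.0·0.0766 = 0.6128
E[S²] = E[S]²(1+C_s²) = 0.0766²·(1+0.544) = 0.009060
Wq = λ·E[S²]/(2(1−ρ)) = 8.0·0.009060/(2·0.3872) = 0.09359 hr

Final: 0.09359 hr


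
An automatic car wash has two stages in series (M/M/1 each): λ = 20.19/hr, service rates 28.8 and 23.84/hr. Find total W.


Each node sees arrival rate λ = 20.19/hr (tandem ⇒ throughput preserved).
W₁ = 1/(μ₁−λ) = 1/(28.8−20.19) = 0.11614 hr
W₂ = 1/(μ₂−λ) = 1/(23.84−20.19) = 0.27397 hr
W_total = W₁ + W₂ = 0.11614 + 0.27397 = 0.39012 hr

Final: 0.39012 hr


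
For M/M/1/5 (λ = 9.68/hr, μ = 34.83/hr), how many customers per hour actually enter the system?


ρ = 0.2779; P_K = (1−ρ)ρ^5/(1−ρ^6) = 0.001198
λ_eff = λ(1 − P_K) = 9.68·(1 − 0.001198) = 9.68·0.998802 = 9.6684 /hr

Final: 9.6684 /hr


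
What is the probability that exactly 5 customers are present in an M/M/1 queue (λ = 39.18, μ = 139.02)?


ρ = 39.18/139.02 = 0.2818
P_n = (1−ρ)·ρ^n = (1 − 0.2818)·0.2818^5 = 0.7182·0.001778 = 0.001277

Final: 0.001277


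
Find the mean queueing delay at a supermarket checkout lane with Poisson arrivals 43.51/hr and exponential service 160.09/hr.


ρ = 43.51/160.09 = 0.2718
Wq = ρ/(μ−λ) = 0.2718/(160.09 − 43.51) = 0.2718/116.58 = 0.002331 hr

Final: 0.002331 hr


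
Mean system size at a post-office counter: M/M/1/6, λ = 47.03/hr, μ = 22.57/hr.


ρ = 47.03/22.57 = 2.0837
L = ρ[1 − (K+1)ρ^K + Kρ^(K+1)] / [(1−ρ)(1−ρ^(K+1))]
Numerator: 2.0837·(1 − 7·81.857885 + 6·170.570506) = 940.637179
Denominator: (-1.0837)·(-169.570506) = 183.770251
L = 940.637179/183.770251 = 5.1185

Final: 5.1185


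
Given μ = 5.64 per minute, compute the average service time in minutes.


Mean service time = 1/μ = 1/5.64 minute = 0.17730 minute
In minutes: 0.17730 × 1 = 0.1773 min

Final: 0.1773 min


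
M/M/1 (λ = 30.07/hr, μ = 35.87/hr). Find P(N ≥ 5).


ρ = 30.07/35.87 = 0.8383
P(N ≥ n) = ρ^n = 0.8383^5 = 0.414009

Final: 0.414009


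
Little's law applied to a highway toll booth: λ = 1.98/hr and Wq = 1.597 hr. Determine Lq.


Lq = λWq = 1.98·1.597 = 3.1621

Final: 3.1621


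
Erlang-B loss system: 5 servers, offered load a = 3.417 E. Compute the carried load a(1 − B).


B(5,3.417) = 0.146672 (Erlang-B)
Carried load = a(1 − B) = 3.417·(1 − 0.146672) = 3.417·0.853328 = 2.9158 E

Final: 2.9158 Erlangs


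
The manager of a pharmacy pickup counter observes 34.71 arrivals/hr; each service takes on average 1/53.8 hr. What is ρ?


ρ = λ/μ = 34.71/53.8 = 0.6452

Final: 0.6452


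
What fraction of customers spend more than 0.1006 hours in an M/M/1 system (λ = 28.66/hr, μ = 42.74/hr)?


W ~ Exponential(μ−λ) for M/M/1.
μ − λ = 42.74 − 28.66 = 14.0800
P(W > t) = e^{−(μ−λ)t} = e^{−1.4164} = 0.242574

Final: 0.242574


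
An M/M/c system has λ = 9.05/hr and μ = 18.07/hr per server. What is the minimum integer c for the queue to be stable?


Stability requires cμ > λ ⇔ c > λ/μ.
λ/μ = 9.05/18.07 = 0.5008
Minimum integer c = ⌊0.5008⌋ + 1 = 1
Check: 1·18.07 = 18.07 > 9.05, while 0·18.07 = 0.00 ≤ 9.05

Final: 1 servers


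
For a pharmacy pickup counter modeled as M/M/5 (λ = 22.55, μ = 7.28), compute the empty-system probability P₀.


a = λ/μ = 22.55/7.28 = 3.0975; ρ = a/c = 0.6195
Σ_{k=0}^{4} a^k/k! (terms k=0..4) = 1.00000 + 3.09753 + 4.79734 + 4.95330 + 3.83574 = 17.68390
Tail: a^5/(5!(1−ρ)) = 285.15161/(120·0.3805) = 6.24520
P₀ = 1/(17.68390 + 6.24520) = 1/23.92910 = 0.041790

Final: 0.041790


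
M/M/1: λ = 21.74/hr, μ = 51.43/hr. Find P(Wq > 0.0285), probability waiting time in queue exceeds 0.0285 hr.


ρ = 21.74/51.43 = 0.4227
P(Wq > t) = ρ·e^{−(μ−λ)t} = 0.4227·e^{−0.8462}
= 0.4227·0.429057 = 0.181367

Final: 0.181367


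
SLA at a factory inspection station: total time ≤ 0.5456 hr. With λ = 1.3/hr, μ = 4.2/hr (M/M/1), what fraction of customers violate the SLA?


W ~ Exponential(μ−λ) for M/M/1.
μ − λ = 4.2 − 1.3 = 2.9000
P(W > t) = e^{−(μ−λ)t} = e^{−1.5822} = 0.205514

Final: 0.205514


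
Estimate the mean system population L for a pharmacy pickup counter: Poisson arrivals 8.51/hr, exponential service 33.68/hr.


ρ = λ/μ = 8.51/33.68 = 0.2527
L = ρ/(1−ρ) = 0.2527/(1 − 0.2527) = 0.2527/0.7473 = 0.3381

Final: 0.3381


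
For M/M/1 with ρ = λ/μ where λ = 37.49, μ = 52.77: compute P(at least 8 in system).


ρ = 37.49/52.77 = 0.7104
P(N ≥ n) = ρ^n = 0.7104^8 = 0.064897

Final: 0.064897


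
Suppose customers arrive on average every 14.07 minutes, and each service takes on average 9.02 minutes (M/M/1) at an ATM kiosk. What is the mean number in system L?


λ = 60/14.07 = 4.2644 /hr
μ = 60/9.02 = 6.6519 /hr
ρ = λ/μ = 4.2644/6.6519 = 0.6411
L = ρ/(1−ρ) = 0.6411/0.3589 = 1.7861

Final: 1.7861


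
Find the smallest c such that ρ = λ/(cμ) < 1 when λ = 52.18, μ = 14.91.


Stability requires cμ > λ ⇔ c > λ/μ.
λ/μ = 52.18/14.91 = 3.4997
Minimum integer c = ⌊3.4997⌋ + 1 = 4
Check: 4·14.91 = 59.64 > 52.18, while 3·14.91 = 44.73 ≤ 52.18

Final: 4 servers


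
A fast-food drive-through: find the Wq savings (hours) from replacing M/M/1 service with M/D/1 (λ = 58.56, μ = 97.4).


ρ = 58.56/97.4 = 0.6012
Wq(M/M/1) = ρ/(μ−λ) = 0.6012/38.84 = 0.01548 hr
Wq(M/D/1) = ρ/(2(μ−λ)) = 0.007740 hr
Savings = 0.01548 − 0.007740 = 0.007740 hr

Final: 0.007740 hr


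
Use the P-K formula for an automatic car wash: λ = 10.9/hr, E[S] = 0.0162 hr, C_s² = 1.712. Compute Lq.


ρ = λ·E[S] = 10.9·0.0162 = 0.1766
Lq = ρ²(1+C_s²)/(2(1−ρ)) = 0.03118·(1+1.712)/(2·0.8234)
= 0.03118·2.7120/1.6468 = 0.05135

Final: 0.05135


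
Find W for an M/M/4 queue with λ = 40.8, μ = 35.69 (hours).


a = 1.1432; ρ = 0.2858; P₀ = 0.317941
Lq = P₀·a^c·ρ/(c!(1−ρ)²) = 0.01268
Wq = Lq/λ = 0.01268/40.8 = 0.0003107 hr
W = Wq + 1/μ = 0.0003107 + 0.02802 = 0.02833 hr

Final: 0.02833 hr


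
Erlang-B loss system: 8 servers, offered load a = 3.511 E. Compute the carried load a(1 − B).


B(8,3.511) = 0.017279 (Erlang-B)
Carried load = a(1 − B) = 3.511·(1 − 0.017279) = 3.511·0.982721 = 3.4503 E

Final: 3.4503 Erlangs


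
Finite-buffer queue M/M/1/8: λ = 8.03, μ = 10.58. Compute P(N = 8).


ρ = λ/μ = 8.03/10.58 = 0.7590
P_K = (1−ρ)ρ^K/(1−ρ^(K+1)) = (0.2410·0.110113)/(1 − 0.083574)
= 0.026540/0.916426 = 0.028960

Final: 0.028960


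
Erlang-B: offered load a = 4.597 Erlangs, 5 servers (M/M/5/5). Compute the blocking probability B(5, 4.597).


B(c,a) = (a^c/c!) / Σ_{k=0}^{c} a^k/k!
a^5/5! = 17.107686
Σ terms (k=0..5): 1.00000 + 4.59700 + 10.56620 + 16.19095 + 18.60745 + 17.10769 = 68.069284
B = 17.107686/68.069284 = 0.251328

Final: 0.251328


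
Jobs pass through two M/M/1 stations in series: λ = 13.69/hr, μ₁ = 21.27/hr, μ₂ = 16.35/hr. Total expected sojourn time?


Each node sees arrival rate λ = 13.69/hr (tandem ⇒ throughput preserved).
W₁ = 1/(μ₁−λ) = 1/(21.27−13.69) = 0.13193 hr
W₂ = 1/(μ₂−λ) = 1/(16.35−13.69) = 0.37594 hr
W_total = W₁ + W₂ = 0.13193 + 0.37594 = 0.50787 hr

Final: 0.50787 hr


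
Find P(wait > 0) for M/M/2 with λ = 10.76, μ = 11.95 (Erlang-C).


a = λ/μ = 0.9004; ρ = a/2 = 0.4502
P₀ = 0.379111 (from M/M/c formula)
C(c,a) = [a^c/(c!(1−ρ))]·P₀ = [0.81075/(2·0.5498)]·0.379111
= 0.73733·0.379111 = 0.279530

Final: 0.279530


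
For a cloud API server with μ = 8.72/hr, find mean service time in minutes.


Mean service time = 1/μ = 1/8.72 hour = 0.11468 hour
In minutes: 0.11468 × 60 = 6.8807 min

Final: 6.8807 min


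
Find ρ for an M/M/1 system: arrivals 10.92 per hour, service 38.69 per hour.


ρ = λ/μ = 10.92/38.69 = 0.2822

Final: 0.2822


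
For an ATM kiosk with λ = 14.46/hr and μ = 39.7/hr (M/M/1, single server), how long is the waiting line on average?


ρ = 14.46/39.7 = 0.3642
Lq = ρ²/(1−ρ) = 0.1327/0.6358 = 0.2087

Final: 0.2087


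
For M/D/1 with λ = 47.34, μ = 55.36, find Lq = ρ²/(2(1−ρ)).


ρ = 47.34/55.36 = 0.8551
M/D/1: Lq = ρ²/(2(1−ρ)) = 0.7312/(2·0.1449) = 2.52381

Final: 2.52381


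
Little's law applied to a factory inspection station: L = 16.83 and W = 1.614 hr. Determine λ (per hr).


λ = L/W = 16.83/1.614 = 10.4275 /hr

Final: 10.4275 /hr


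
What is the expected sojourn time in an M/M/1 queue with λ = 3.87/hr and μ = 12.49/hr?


W = 1/(μ−λ) = 1/(12.49 − 3.87) = 1/8.62 = 0.1160 hr

Final: 0.1160 hr


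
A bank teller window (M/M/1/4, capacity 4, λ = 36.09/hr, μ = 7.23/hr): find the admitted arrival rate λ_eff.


ρ = 4.9917; P_K = (1−ρ)ρ^4/(1−ρ^5) = 0.799926
λ_eff = λ(1 − P_K) = 36.09·(1 − 0.799926) = 36.09·0.200074 = 7.2207 /hr

Final: 7.2207 /hr


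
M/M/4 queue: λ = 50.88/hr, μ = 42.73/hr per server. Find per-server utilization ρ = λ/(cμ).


ρ = λ/(cμ) = 50.88/(4·42.73) = 50.88/170.92 = 0.2977

Final: 0.2977


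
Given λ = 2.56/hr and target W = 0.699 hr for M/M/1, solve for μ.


W = 1/(μ−λ) ⇒ μ − λ = 1/W = 1/0.699 = 1.4306
μ = λ + 1/W = 2.56 + 1.4306 = 3.9906 per hr

Final: 3.9906 /hr


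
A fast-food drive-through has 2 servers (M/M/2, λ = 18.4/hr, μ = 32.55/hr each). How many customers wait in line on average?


a = λ/μ = 0.5653; ρ = a/2 = 0.2826
P₀ = 0.559281
Lq = P₀·a^c·ρ / (c!·(1−ρ)²) = 0.559281·0.31955·0.2826/(2·0.51460)
= 0.04908

Final: 0.04908


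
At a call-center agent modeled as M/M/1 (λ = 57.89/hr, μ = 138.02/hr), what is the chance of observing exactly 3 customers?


ρ = 57.89/138.02 = 0.4194
P_n = (1−ρ)·ρ^n = (1 − 0.4194)·0.4194^3 = 0.5806·0.073788 = 0.042839

Final: 0.042839


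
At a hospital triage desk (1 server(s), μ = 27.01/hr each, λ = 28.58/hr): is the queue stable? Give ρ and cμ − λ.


Total capacity cμ = 1·27.01 = 27.01/hr
ρ = λ/(cμ) = 28.58/27.01 = 1.0581
Stable ⇔ ρ < 1: NO
Spare capacity = cμ − λ = 27.01 − 28.58 = -1.57/hr

Final: ρ = 1.0581; unstable; margin = -1.57/hr


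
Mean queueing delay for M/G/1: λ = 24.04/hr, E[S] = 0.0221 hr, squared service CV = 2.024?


ρ = λ·E[S] = 24.04·0.0221 = 0.5313
E[S²] = E[S]²(1+C_s²) = 0.0221²·(1+2.024) = 0.001477
Wq = λ·E[S²]/(2(1−ρ)) = 24.04·0.001477/(2·0.4687) = 0.03788 hr

Final: 0.03788 hr


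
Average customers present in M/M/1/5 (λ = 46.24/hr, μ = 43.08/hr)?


ρ = 46.24/43.08 = 1.0734
L = ρ[1 − (K+1)ρ^K + Kρ^(K+1)] / [(1−ρ)(1−ρ^(K+1))]
Numerator: 1.0734·(1 − 6·1.424658 + 5·1.529159) = 0.105026
Denominator: (-0.07335)·(-0.529159) = 0.038815
L = 0.105026/0.038815 = 2.7058

Final: 2.7058


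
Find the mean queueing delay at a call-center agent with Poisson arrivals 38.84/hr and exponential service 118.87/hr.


ρ = 38.84/118.87 = 0.3267
Wq = ρ/(μ−λ) = 0.3267/(118.87 − 38.84) = 0.3267/80.03 = 0.004083 hr

Final: 0.004083 hr


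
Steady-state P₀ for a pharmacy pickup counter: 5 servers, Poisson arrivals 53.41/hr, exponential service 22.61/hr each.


a = λ/μ = 53.41/22.61 = 2.3622; ρ = a/c = 0.4724
Σ_{k=0}^{4} a^k/k! (terms k=0..4) = 1.00000 + 2.36223 + 2.79006 + 2.19692 + 1.29741 = 9.64662
Tail: a^5/(5!(1−ρ)) = 73.55464/(120·0.5276) = 1.16188
P₀ = 1/(9.64662 + 1.16188) = 1/10.80851 = 0.092520

Final: 0.092520


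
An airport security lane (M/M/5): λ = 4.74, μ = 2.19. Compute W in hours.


a = 2.1644; ρ = 0.4329; P₀ = 0.113522
Lq = P₀·a^c·ρ/(c!(1−ρ)²) = 0.06048
Wq = Lq/λ = 0.06048/4.74 = 0.01276 hr
W = Wq + 1/μ = 0.01276 + 0.45662 = 0.46938 hr

Final: 0.46938 hr


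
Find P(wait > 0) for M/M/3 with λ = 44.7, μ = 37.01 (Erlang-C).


a = λ/μ = 1.2078; ρ = a/3 = 0.4026
P₀ = 0.291658 (from M/M/c formula)
C(c,a) = [a^c/(c!(1−ρ))]·P₀ = [1.76184/(6·0.5974)]·0.291658
= 0.49152·0.291658 = 0.143357

Final: 0.143357


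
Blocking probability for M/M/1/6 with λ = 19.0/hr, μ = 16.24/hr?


ρ = λ/μ = 19.0/16.24 = 1.1700
P_K = (1−ρ)ρ^K/(1−ρ^(K+1)) = (-0.1700·2.564516)/(1 − 3.000358)
= -0.435841/-2.000358 = 0.217882

Final: 0.217882


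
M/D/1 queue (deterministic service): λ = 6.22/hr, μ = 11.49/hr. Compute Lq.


ρ = 6.22/11.49 = 0.5413
M/D/1: Lq = ρ²/(2(1−ρ)) = 0.2930/(2·0.4587) = 0.31946

Final: 0.31946


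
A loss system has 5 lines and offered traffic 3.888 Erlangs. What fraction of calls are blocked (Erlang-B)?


B(c,a) = (a^c/c!) / Σ_{k=0}^{c} a^k/k!
a^5/5! = 7.403721
Σ terms (k=0..5): 1.00000 + 3.88800 + 7.55827 + 9.79552 + 9.52125 + 7.40372 = 39.166759
B = 7.403721/39.166759 = 0.189031

Final: 0.189031


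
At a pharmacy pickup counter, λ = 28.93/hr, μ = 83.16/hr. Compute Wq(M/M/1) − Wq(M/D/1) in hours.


ρ = 28.93/83.16 = 0.3479
Wq(M/M/1) = ρ/(μ−λ) = 0.3479/54.23 = 0.006415 hr
Wq(M/D/1) = ρ/(2(μ−λ)) = 0.003207 hr
Savings = 0.006415 − 0.003207 = 0.003207 hr

Final: 0.003207 hr


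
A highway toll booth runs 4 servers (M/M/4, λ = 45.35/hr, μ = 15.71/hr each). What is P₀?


a = λ/μ = 45.35/15.71 = 2.8867; ρ = a/c = 0.7217
Σ_{k=0}^{3} a^k/k! (terms k=0..3) = 1.00000 + 2.88670 + 4.16651 + 4.00915 = 12.06235
Tail: a^4/(4!(1−ρ)) = 69.43915/(24·0.2783) = 10.39536
P₀ = 1/(12.06235 + 10.39536) = 1/22.45771 = 0.044528

Final: 0.044528


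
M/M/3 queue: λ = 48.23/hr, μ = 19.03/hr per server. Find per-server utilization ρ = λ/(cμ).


ρ = λ/(cμ) = 48.23/(3·19.03) = 48.23/57.09 = 0.8448

Final: 0.8448


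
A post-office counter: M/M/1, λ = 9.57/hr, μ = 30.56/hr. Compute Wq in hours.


ρ = 9.57/30.56 = 0.3132
Wq = ρ/(μ−λ) = 0.3132/(30.56 − 9.57) = 0.3132/20.99 = 0.01492 hr

Final: 0.01492 hr


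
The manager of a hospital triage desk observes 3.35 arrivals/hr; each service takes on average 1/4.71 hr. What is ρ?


ρ = λ/μ = 3.35/4.71 = 0.7113

Final: 0.7113


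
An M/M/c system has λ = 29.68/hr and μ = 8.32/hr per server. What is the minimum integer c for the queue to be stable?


Stability requires cμ > λ ⇔ c > λ/μ.
λ/μ = 29.68/8.32 = 3.5673
Minimum integer c = ⌊3.5673⌋ + 1 = 4
Check: 4·8.32 = 33.28 > 29.68, while 3·8.32 = 24.96 ≤ 29.68

Final: 4 servers


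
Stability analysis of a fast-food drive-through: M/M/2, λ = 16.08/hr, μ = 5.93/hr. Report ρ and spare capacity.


Total capacity cμ = 2·5.93 = 11.86/hr
ρ = λ/(cμ) = 16.08/11.86 = 1.3558
Stable ⇔ ρ < 1: NO
Spare capacity = cμ − λ = 11.86 − 16.08 = -4.22/hr

Final: ρ = 1.3558; unstable; margin = -4.22/hr


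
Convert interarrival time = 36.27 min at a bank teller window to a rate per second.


λ = 1/(interarrival time) in consistent units.
1 second = 0.0166667 min, so λ = 0.0166667/36.27 = 0.0004595 per second

Final: 0.0004595 /sec


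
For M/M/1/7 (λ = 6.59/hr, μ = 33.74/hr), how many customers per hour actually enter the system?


ρ = 0.1953; P_K = (1−ρ)ρ^7/(1−ρ^8) = 0.000008726
λ_eff = λ(1 − P_K) = 6.59·(1 − 0.000008726) = 6.59·0.999991 = 6.5899 /hr

Final: 6.5899 /hr


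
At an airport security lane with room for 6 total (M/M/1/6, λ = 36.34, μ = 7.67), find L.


ρ = 36.34/7.67 = 4.7379
L = ρ[1 − (K+1)ρ^K + Kρ^(K+1)] / [(1−ρ)(1−ρ^(K+1))]
Numerator: 4.7379·(1 − 7·11311.946804 + 6·53595.325537) = 1148426.087611
Denominator: (-3.7379)·(-53594.325537) = 200332.374595
L = 1148426.087611/200332.374595 = 5.7326

Final: 5.7326


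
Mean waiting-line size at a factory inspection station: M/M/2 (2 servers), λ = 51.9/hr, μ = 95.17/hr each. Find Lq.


a = λ/μ = 0.5453; ρ = a/2 = 0.2727
P₀ = 0.571499
Lq = P₀·a^c·ρ / (c!·(1−ρ)²) = 0.571499·0.29740·0.2727/(2·0.52901)
= 0.04380

Final: 0.04380


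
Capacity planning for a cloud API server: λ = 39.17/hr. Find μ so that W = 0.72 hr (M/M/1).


W = 1/(μ−λ) ⇒ μ − λ = 1/W = 1/0.72 = 1.3889
μ = λ + 1/W = 39.17 + 1.3889 = 40.5589 per hr

Final: 40.5589 /hr


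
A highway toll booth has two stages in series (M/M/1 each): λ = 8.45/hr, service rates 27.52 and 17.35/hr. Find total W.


Each node sees arrival rate λ = 8.45/hr (tandem ⇒ throughput preserved).
W₁ = 1/(μ₁−λ) = 1/(27.52−8.45) = 0.05244 hr
W₂ = 1/(μ₂−λ) = 1/(17.35−8.45) = 0.11236 hr
W_total = W₁ + W₂ = 0.05244 + 0.11236 = 0.16480 hr

Final: 0.16480 hr


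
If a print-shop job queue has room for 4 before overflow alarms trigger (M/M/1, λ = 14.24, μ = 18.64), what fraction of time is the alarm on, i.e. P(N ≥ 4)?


ρ = 14.24/18.64 = 0.7639
P(N ≥ n) = ρ^n = 0.7639^4 = 0.340609

Final: 0.340609


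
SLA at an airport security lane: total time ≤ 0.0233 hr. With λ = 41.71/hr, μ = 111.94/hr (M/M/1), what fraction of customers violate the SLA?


W ~ Exponential(μ−λ) for M/M/1.
μ − λ = 111.94 − 41.71 = 70.2300
P(W > t) = e^{−(μ−λ)t} = e^{−1.6364} = 0.194688

Final: 0.194688


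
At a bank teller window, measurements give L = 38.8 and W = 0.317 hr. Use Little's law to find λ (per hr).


λ = L/W = 38.8/0.317 = 122.3975 /hr

Final: 122.3975 /hr


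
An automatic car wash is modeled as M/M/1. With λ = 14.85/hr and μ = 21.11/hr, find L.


ρ = λ/μ = 14.85/21.11 = 0.7035
L = ρ/(1−ρ) = 0.7035/(1 − 0.7035) = 0.7035/0.2965 = 2.3722

Final: 2.3722


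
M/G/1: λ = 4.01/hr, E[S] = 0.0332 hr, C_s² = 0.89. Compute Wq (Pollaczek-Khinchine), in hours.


ρ = λ·E[S] = 4.01·0.0332 = 0.1331
E[S²] = E[S]²(1+C_s²) = 0.0332²·(1+0.89) = 0.002083
Wq = λ·E[S²]/(2(1−ρ)) = 4.01·0.002083/(2·0.8669) = 0.004818 hr

Final: 0.004818 hr


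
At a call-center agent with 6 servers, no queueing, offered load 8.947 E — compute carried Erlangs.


B(6,8.947) = 0.438004 (Erlang-B)
Carried load = a(1 − B) = 8.947·(1 − 0.438004) = 8.947·0.561996 = 5.0282 E

Final: 5.0282 Erlangs


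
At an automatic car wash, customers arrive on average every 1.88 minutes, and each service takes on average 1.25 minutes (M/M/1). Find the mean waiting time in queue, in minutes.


λ = 60/1.88 = 31.9149 /hr
μ = 60/1.25 = 48.0000 /hr
ρ = λ/μ = 31.9149/48.0000 = 0.6649
Wq = ρ/(μ−λ) = 0.6649/(48.0000−31.9149) = 0.04134 hr
In minutes: 0.04134·60 = 2.480 min

Final: 2.480 min


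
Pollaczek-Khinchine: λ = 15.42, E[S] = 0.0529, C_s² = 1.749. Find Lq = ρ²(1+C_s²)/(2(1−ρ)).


ρ = λ·E[S] = 15.42·0.0529 = 0.8157
Lq = ρ²(1+C_s²)/(2(1−ρ)) = 0.6654·(1+1.749)/(2·0.1843)
= 0.6654·2.7490/0.3686 = 4.96297

Final: 4.96297


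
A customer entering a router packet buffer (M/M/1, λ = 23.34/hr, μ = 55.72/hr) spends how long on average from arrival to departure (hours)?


W = 1/(μ−λ) = 1/(55.72 − 23.34) = 1/32.38 = 0.03088 hr

Final: 0.03088 hr


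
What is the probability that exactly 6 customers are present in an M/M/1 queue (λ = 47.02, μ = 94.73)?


ρ = 47.02/94.73 = 0.4964
P_n = (1−ρ)·ρ^n = (1 − 0.4964)·0.4964^6 = 0.5036·0.014954 = 0.007532

Final: 0.007532


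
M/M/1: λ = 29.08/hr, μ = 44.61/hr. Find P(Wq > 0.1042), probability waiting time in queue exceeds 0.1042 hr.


ρ = 29.08/44.61 = 0.6519
P(Wq > t) = ρ·e^{−(μ−λ)t} = 0.6519·e^{−1.6182}
= 0.6519·0.198250 = 0.129234

Final: 0.129234


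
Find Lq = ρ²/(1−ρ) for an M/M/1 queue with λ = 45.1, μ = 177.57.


ρ = 45.1/177.57 = 0.2540
Lq = ρ²/(1−ρ) = 0.06451/0.7460 = 0.08647

Final: 0.08647


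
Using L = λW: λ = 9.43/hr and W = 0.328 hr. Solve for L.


L = λW = 9.43·0.328 = 3.0930

Final: 3.0930


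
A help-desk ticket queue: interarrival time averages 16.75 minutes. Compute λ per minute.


λ = 1/(interarrival time) in consistent units.
1 minute = 1 min, so λ = 1/16.75 = 0.05970 per minute

Final: 0.05970 /min


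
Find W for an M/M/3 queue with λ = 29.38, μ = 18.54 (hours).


a = 1.5847; ρ = 0.5282; P₀ = 0.190616
Lq = P₀·a^c·ρ/(c!(1−ρ)²) = 0.30005
Wq = Lq/λ = 0.30005/29.38 = 0.01021 hr
W = Wq + 1/μ = 0.01021 + 0.05394 = 0.06415 hr

Final: 0.06415 hr


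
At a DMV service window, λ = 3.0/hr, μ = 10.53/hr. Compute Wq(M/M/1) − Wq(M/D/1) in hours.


ρ = 3.0/10.53 = 0.2849
Wq(M/M/1) = ρ/(μ−λ) = 0.2849/7.53 = 0.03784 hr
Wq(M/D/1) = ρ/(2(μ−λ)) = 0.01892 hr
Savings = 0.03784 − 0.01892 = 0.01892 hr

Final: 0.01892 hr


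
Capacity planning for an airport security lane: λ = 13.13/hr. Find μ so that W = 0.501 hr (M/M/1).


W = 1/(μ−λ) ⇒ μ − λ = 1/W = 1/0.501 = 1.9960
μ = λ + 1/W = 13.13 + 1.9960 = 15.1260 per hr

Final: 15.1260 /hr


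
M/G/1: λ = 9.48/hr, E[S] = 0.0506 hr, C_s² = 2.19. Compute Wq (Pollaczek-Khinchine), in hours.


ρ = λ·E[S] = 9.48·0.0506 = 0.4797
E[S²] = E[S]²(1+C_s²) = 0.0506²·(1+2.19) = 0.008168
Wq = λ·E[S²]/(2(1−ρ)) = 9.48·0.008168/(2·0.5203) = 0.07441 hr

Final: 0.07441 hr


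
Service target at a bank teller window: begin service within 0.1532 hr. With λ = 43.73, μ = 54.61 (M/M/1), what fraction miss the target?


ρ = 43.73/54.61 = 0.8008
P(Wq > t) = ρ·e^{−(μ−λ)t} = 0.8008·e^{−1.6668}
= 0.8008·0.188847 = 0.151223

Final: 0.151223


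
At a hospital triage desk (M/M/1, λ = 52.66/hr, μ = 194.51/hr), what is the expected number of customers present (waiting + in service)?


ρ = λ/μ = 52.66/194.51 = 0.2707
L = ρ/(1−ρ) = 0.2707/(1 − 0.2707) = 0.2707/0.7293 = 0.3712

Final: 0.3712


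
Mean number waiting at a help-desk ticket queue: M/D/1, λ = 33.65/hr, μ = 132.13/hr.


ρ = 33.65/132.13 = 0.2547
M/D/1: Lq = ρ²/(2(1−ρ)) = 0.06486/(2·0.7453) = 0.04351

Final: 0.04351


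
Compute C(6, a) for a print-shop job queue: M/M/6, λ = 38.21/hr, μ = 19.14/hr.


a = λ/μ = 1.9963; ρ = a/6 = 0.3327
P₀ = 0.135632 (from M/M/c formula)
C(c,a) = [a^c/(c!(1−ρ))]·P₀ = [63.30101/(720·0.6673)]·0.135632
= 0.13176·0.135632 = 0.017870

Final: 0.017870
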